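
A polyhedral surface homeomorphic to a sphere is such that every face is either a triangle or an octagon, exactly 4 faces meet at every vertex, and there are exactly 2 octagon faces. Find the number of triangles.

16

Let x be the number of triangles; then F = 2 + x.
Edge–face incidences: 2E = 8·2 + 3·x = 16 + 3x.
Every vertex has degree 4, so 4V = 2E.
Euler: V − E + F = 2 ⇒ (2E)/4 − E + (2 + x) = 2.
Multiply by 8: 2·(2E) − 4·(2E) + 8·(2 + x) = 16, i.e. 16 + 8x − 2·(16 + 3x) = 16.
Collecting terms: 2x − 16 = 16, so 2x = 32, so x = 16.
Then 2E = 16 + 3·16 = 64, so E = 32, V = 2E/4 = 16, F = 2 + 16 = 18.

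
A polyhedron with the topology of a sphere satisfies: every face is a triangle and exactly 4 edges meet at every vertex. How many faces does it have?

Each face has 3 edges and each edge borders two faces, so 2E = 3F.
Each vertex has degree 4, so 4V = 2E and hence V = 3F/4.
Euler: V − E + F = 2 ⇒ (3F/4) − (3F/2) + F = 2.
Multiply by 8: (6 − 12 + 8)F = 16, i.e. 2F = 16.
So F = 8, E = 3·8/2 = 12, V = 3·8/4 = 6.

8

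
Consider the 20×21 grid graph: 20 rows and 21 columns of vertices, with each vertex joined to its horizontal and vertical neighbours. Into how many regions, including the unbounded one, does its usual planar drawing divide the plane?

The grid has V = 20·21 = 420 vertices and E = 20·20 + 21·19 = 799 edges.
F = 2 − V + E = 2 − 420 + 799 = 381.

381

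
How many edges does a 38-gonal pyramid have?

A pyramid on an n-gon base has one n-gon and n triangles: V = 38 + 1 = 39, E = 2·38 = 76, F = 38 + 1 = 39.

76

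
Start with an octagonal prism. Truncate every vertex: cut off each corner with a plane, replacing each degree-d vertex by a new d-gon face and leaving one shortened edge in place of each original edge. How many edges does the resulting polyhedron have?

72

The base solid has V = 16, E = 24, F = 10.
Truncation replaces each original edge-end by a new vertex, so V′ = 2E = 48.
Each original edge survives, and each old vertex of degree d contributes d new edges; summing degrees gives Σd = 2E, so E′ = E + 2E = 3E = 72.
Each original face survives and each original vertex becomes one new face: F′ = F + V = 26.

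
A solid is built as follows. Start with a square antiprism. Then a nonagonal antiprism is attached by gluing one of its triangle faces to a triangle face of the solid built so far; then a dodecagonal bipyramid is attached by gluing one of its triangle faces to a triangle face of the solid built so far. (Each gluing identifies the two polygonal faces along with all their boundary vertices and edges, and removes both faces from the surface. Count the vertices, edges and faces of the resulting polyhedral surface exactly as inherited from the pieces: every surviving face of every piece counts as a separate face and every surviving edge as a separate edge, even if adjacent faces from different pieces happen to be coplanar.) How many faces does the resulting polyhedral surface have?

50

A square antiprism: V=8, E=16, F=10.
Attach a nonagonal antiprism (V=18, E=36, F=20) along a 3-gon: merge 3 vertices and 3 edges, delete both glued faces → V=23, E=49, F=28.
Attach a dodecagonal bipyramid (V=14, E=36, F=24) along a 3-gon: merge 3 vertices and 3 edges, delete both glued faces → V=34, E=82, F=50.
Check: V − E + F = 34 − 82 + 50 = 2.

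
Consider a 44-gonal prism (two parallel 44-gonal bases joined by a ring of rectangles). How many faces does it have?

46

A prism on an n-gon has two n-gon bases and n rectangular sides: V = 2·44 = 88, E = 3·44 = 132, F = 44 + 2 = 46.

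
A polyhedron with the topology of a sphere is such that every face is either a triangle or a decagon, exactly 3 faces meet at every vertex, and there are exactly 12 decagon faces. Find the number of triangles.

Let x be the number of triangles; then F = 12 + x.
Edge–face incidences: 2E = 10·12 + 3·x = 120 + 3x.
Every vertex has degree 3, so 3V = 2E.
Euler: V − E + F = 2 ⇒ (2E)/3 − E + (12 + x) = 2.
Multiply by 6: 2·(2E) − 3·(2E) + 6·(12 + x) = 12, i.e. 72 + 6x − (120 + 3x) = 12.
Collecting terms: 3x − 48 = 12, so 3x = 60, so x = 20.
Then 2E = 120 + 3·20 = 180, so E = 90, V = 2E/3 = 60, F = 12 + 20 = 32.

20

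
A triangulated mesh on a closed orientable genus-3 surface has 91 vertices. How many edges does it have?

χ = 2 − 2·3 = -4, and every face is a triangle so 3F = 2E.
V − E + F = -4 with E = 3F/2 gives 91 − (3/2 − 1)·F = -4, so F = 190 and E = 285.

285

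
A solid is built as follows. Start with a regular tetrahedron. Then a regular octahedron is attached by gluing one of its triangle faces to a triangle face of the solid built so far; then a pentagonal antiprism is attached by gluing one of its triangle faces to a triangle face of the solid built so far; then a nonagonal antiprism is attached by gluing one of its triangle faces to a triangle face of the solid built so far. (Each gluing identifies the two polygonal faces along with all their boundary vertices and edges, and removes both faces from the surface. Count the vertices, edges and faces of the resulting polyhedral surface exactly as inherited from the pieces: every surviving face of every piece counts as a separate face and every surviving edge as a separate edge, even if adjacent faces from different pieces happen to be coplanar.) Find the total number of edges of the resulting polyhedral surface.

A regular tetrahedron: V=4, E=6, F=4.
Attach a regular octahedron (V=6, E=12, F=8) along a 3-gon: merge 3 vertices and 3 edges, delete both glued faces → V=7, E=15, F=10.
Attach a pentagonal antiprism (V=10, E=20, F=12) along a 3-gon: merge 3 vertices and 3 edges, delete both glued faces → V=14, E=32, F=20.
Attach a nonagonal antiprism (V=18, E=36, F=20) along a 3-gon: merge 3 vertices and 3 edges, delete both glued faces → V=29, E=65, F=38.
Check: V − E + F = 29 − 65 + 38 = 2.

65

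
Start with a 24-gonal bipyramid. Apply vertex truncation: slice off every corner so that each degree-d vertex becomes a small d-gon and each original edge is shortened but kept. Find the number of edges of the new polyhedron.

The base solid has V = 26, E = 72, F = 48.
Truncation replaces each original edge-end by a new vertex, so V′ = 2E = 144.
Each original edge survives, and each old vertex of degree d contributes d new edges; summing degrees gives Σd = 2E, so E′ = E + 2E = 3E = 216.
Each original face survives and each original vertex becomes one new face: F′ = F + V = 74.

216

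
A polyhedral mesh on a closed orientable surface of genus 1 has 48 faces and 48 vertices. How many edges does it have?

For a closed orientable surface of genus 1, χ = 2 − 2·1 = 0.
E = V + F − (0) = 48 + 48 − (0) = 96.

96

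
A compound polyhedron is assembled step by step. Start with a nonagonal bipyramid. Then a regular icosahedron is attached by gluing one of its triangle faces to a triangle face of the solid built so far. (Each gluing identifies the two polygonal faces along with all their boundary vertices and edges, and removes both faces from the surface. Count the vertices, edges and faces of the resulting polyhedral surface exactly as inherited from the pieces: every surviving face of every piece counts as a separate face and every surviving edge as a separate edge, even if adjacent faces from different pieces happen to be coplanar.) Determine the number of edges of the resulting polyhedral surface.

A nonagonal bipyramid: V=11, E=27, F=18.
Attach a regular icosahedron (V=12, E=30, F=20) along a 3-gon: merge 3 vertices and 3 edges, delete both glued faces → V=20, E=54, F=36.
Check: V − E + F = 20 − 54 + 36 = 2.

54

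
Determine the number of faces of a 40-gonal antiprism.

An antiprism on an n-gon has two n-gon caps and 2n triangles: V = 2·40 = 80, E = 4·40 = 160, F = 2·40 + 2 = 82.

82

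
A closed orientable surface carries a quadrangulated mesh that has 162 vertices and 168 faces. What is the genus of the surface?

4

Every face is a square, so 2E = 4·168 = 672, giving E = 336.
χ = V − E + F = 162 − 336 + 168 = -6.
For a closed orientable surface χ = 2 − 2g, so g = (2 − (-6))/2 = 4.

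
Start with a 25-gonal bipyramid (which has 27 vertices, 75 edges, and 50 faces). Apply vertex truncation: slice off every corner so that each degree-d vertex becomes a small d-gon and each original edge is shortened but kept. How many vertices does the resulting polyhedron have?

Truncation replaces each original edge-end by a new vertex, so V′ = 2E = 150.
Each original edge survives, and each old vertex of degree d contributes d new edges; summing degrees gives Σd = 2E, so E′ = E + 2E = 3E = 225.
Each original face survives and each original vertex becomes one new face: F′ = F + V = 77.

150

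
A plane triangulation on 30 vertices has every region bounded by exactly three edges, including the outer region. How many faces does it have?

56

In a plane triangulation 3F = 2E and V − E + F = 2, so F = 2V − 4 = 2·30 − 4 = 56.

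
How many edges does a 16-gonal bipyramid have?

48

A bipyramid over an n-gon has 2n triangular faces and n + 2 vertices: V = 16 + 2 = 18, E = 3·16 = 48, F = 2·16 = 32.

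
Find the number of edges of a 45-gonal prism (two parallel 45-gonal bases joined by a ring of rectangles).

135

A prism on an n-gon has two n-gon bases and n rectangular sides: V = 2·45 = 90, E = 3·45 = 135, F = 45 + 2 = 47.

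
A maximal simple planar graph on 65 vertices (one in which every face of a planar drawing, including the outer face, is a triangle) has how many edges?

In a plane triangulation 3F = 2E and V − E + F = 2, so E = 3V − 6 = 3·65 − 6 = 189.

189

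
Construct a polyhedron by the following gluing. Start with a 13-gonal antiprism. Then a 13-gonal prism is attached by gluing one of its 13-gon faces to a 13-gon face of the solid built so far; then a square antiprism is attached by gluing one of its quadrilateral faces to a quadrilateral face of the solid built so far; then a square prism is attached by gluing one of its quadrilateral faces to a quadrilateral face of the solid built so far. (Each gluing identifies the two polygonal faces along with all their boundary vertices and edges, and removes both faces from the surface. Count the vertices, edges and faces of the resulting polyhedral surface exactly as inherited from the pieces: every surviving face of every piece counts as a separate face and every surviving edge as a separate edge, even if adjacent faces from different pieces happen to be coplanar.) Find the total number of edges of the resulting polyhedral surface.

A 13-gonal antiprism: V=26, E=52, F=28.
Attach a 13-gonal prism (V=26, E=39, F=15) along a 13-gon: merge 13 vertices and 13 edges, delete both glued faces → V=39, E=78, F=41.
Attach a square antiprism (V=8, E=16, F=10) along a 4-gon: merge 4 vertices and 4 edges, delete both glued faces → V=43, E=90, F=49.
Attach a square prism (V=8, E=12, F=6) along a 4-gon: merge 4 vertices and 4 edges, delete both glued faces → V=47, E=98, F=53.
Check: V − E + F = 47 − 98 + 53 = 2.

98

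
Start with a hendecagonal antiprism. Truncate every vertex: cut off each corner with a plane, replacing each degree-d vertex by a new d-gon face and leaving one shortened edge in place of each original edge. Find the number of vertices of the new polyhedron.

The base solid has V = 22, E = 44, F = 24.
Truncation replaces each original edge-end by a new vertex, so V′ = 2E = 88.
Each original edge survives, and each old vertex of degree d contributes d new edges; summing degrees gives Σd = 2E, so E′ = E + 2E = 3E = 132.
Each original face survives and each original vertex becomes one new face: F′ = F + V = 46.

88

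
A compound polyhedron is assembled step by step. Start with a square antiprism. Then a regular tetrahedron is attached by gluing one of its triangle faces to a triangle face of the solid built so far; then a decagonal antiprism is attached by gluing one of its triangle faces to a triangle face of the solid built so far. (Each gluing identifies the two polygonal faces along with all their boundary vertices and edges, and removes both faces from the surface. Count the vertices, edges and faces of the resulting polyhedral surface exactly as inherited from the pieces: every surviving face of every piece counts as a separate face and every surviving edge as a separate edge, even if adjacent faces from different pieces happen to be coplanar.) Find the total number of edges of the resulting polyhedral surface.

56

A square antiprism: V=8, E=16, F=10.
Attach a regular tetrahedron (V=4, E=6, F=4) along a 3-gon: merge 3 vertices and 3 edges, delete both glued faces → V=9, E=19, F=12.
Attach a decagonal antiprism (V=20, E=40, F=22) along a 3-gon: merge 3 vertices and 3 edges, delete both glued faces → V=26, E=56, F=32.
Check: V − E + F = 26 − 56 + 32 = 2.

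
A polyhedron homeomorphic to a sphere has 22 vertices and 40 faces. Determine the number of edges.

Here V − E + F = 2.
E = V + F − (2) = 22 + 40 − (2) = 60.

60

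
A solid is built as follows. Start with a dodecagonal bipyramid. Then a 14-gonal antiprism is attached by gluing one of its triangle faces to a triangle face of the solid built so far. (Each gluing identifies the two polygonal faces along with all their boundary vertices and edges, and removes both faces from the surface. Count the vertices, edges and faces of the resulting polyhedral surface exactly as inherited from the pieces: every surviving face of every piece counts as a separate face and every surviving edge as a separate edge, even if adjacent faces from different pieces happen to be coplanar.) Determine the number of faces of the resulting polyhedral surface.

52

A dodecagonal bipyramid: V=14, E=36, F=24.
Attach a 14-gonal antiprism (V=28, E=56, F=30) along a 3-gon: merge 3 vertices and 3 edges, delete both glued faces → V=39, E=89, F=52.
Check: V − E + F = 39 − 89 + 52 = 2.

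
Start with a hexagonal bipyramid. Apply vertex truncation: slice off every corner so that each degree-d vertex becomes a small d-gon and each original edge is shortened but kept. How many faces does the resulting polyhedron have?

The base solid has V = 8, E = 18, F = 12.
Truncation replaces each original edge-end by a new vertex, so V′ = 2E = 36.
Each original edge survives, and each old vertex of degree d contributes d new edges; summing degrees gives Σd = 2E, so E′ = E + 2E = 3E = 54.
Each original face survives and each original vertex becomes one new face: F′ = F + V = 20.

20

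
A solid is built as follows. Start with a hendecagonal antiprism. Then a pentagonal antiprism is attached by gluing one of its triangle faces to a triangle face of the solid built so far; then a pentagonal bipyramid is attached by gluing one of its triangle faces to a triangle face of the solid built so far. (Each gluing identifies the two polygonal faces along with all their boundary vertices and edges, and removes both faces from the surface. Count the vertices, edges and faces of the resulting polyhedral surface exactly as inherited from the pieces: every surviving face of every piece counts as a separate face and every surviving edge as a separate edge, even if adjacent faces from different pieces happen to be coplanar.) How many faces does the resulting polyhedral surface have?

42

A hendecagonal antiprism: V=22, E=44, F=24.
Attach a pentagonal antiprism (V=10, E=20, F=12) along a 3-gon: merge 3 vertices and 3 edges, delete both glued faces → V=29, E=61, F=34.
Attach a pentagonal bipyramid (V=7, E=15, F=10) along a 3-gon: merge 3 vertices and 3 edges, delete both glued faces → V=33, E=73, F=42.
Check: V − E + F = 33 − 73 + 42 = 2.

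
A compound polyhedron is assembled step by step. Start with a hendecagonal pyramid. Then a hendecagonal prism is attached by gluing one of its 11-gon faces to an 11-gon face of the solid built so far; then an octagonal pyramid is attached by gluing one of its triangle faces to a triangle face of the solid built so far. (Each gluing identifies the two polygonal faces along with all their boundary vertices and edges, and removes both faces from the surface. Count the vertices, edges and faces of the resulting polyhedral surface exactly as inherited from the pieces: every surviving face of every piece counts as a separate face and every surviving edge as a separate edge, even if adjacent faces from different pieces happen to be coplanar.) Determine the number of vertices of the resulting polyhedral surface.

A hendecagonal pyramid: V=12, E=22, F=12.
Attach a hendecagonal prism (V=22, E=33, F=13) along an 11-gon: merge 11 vertices and 11 edges, delete both glued faces → V=23, E=44, F=23.
Attach an octagonal pyramid (V=9, E=16, F=9) along a 3-gon: merge 3 vertices and 3 edges, delete both glued faces → V=29, E=57, F=30.
Check: V − E + F = 29 − 57 + 30 = 2.

29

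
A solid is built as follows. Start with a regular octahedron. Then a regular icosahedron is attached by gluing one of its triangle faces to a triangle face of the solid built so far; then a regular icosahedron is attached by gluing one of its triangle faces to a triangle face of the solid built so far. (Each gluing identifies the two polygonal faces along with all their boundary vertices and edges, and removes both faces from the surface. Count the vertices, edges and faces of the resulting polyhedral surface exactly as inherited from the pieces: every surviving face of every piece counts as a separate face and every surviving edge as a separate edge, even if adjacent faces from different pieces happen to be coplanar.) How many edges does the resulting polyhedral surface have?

66

A regular octahedron: V=6, E=12, F=8.
Attach a regular icosahedron (V=12, E=30, F=20) along a 3-gon: merge 3 vertices and 3 edges, delete both glued faces → V=15, E=39, F=26.
Attach a regular icosahedron (V=12, E=30, F=20) along a 3-gon: merge 3 vertices and 3 edges, delete both glued faces → V=24, E=66, F=44.
Check: V − E + F = 24 − 66 + 44 = 2.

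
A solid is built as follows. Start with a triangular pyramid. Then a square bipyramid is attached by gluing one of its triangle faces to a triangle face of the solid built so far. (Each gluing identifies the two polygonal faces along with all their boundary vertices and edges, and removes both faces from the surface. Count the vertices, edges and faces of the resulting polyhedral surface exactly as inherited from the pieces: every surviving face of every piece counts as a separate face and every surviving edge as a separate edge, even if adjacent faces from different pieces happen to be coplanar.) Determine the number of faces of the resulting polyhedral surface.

10

A triangular pyramid: V=4, E=6, F=4.
Attach a square bipyramid (V=6, E=12, F=8) along a 3-gon: merge 3 vertices and 3 edges, delete both glued faces → V=7, E=15, F=10.
Check: V − E + F = 7 − 15 + 10 = 2.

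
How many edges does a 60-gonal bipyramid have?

A bipyramid over an n-gon has 2n triangular faces and n + 2 vertices: V = 60 + 2 = 62, E = 3·60 = 180, F = 2·60 = 120.
Check: V − E + F = 62 − 180 + 120 = 2.

180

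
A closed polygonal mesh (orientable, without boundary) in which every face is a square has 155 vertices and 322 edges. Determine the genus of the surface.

Every face is a square and each edge borders two faces, so 4F = 2·322, giving F = 161.
χ = V − E + F = 155 − 322 + 161 = -6.
For a closed orientable surface χ = 2 − 2g, so g = (2 − (-6))/2 = 4.

4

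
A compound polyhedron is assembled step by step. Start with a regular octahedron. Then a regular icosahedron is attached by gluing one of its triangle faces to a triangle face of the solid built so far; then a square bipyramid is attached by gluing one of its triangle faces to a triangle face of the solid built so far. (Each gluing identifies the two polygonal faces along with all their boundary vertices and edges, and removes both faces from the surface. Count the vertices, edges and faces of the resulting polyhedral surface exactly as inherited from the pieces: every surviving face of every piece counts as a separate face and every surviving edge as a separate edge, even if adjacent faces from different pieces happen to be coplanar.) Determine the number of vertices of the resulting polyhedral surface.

A regular octahedron: V=6, E=12, F=8.
Attach a regular icosahedron (V=12, E=30, F=20) along a 3-gon: merge 3 vertices and 3 edges, delete both glued faces → V=15, E=39, F=26.
Attach a square bipyramid (V=6, E=12, F=8) along a 3-gon: merge 3 vertices and 3 edges, delete both glued faces → V=18, E=48, F=32.
Check: V − E + F = 18 − 48 + 32 = 2.

18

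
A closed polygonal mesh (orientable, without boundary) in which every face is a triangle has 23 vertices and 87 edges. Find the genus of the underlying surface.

4

Every face is a triangle and each edge borders two faces, so 3F = 2·87, giving F = 58.
χ = V − E + F = 23 − 87 + 58 = -6.
For a closed orientable surface χ = 2 − 2g, so g = (2 − (-6))/2 = 4.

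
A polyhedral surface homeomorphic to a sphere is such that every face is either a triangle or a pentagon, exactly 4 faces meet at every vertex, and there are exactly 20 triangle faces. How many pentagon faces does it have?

12

Let x be the number of pentagons; then F = 20 + x.
Edge–face incidences: 2E = 3·20 + 5·x = 60 + 5x.
Every vertex has degree 4, so 4V = 2E.
Euler: V − E + F = 2 ⇒ (2E)/4 − E + (20 + x) = 2.
Multiply by 8: 2·(2E) − 4·(2E) + 8·(20 + x) = 16, i.e. 160 + 8x − 2·(60 + 5x) = 16.
Collecting terms: −2x + 40 = 16, so −2x = −24, so x = 12.
Then 2E = 60 + 5·12 = 120, so E = 60, V = 2E/4 = 30, F = 20 + 12 = 32.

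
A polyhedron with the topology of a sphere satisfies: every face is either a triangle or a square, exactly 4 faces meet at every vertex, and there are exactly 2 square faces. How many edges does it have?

16

Let x be the number of triangles; then F = 2 + x.
Edge–face incidences: 2E = 4·2 + 3·x = 8 + 3x.
Every vertex has degree 4, so 4V = 2E.
Euler: V − E + F = 2 ⇒ (2E)/4 − E + (2 + x) = 2.
Multiply by 8: 2·(2E) − 4·(2E) + 8·(2 + x) = 16, i.e. 16 + 8x − 2·(8 + 3x) = 16.
Collecting terms: 2x = 16, so x = 8.
Then 2E = 8 + 3·8 = 32, so E = 16, V = 2E/4 = 8, F = 2 + 8 = 10.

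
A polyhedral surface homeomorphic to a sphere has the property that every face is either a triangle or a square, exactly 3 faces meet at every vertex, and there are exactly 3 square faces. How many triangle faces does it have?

2

Let x be the number of triangles; then F = 3 + x.
Edge–face incidences: 2E = 4·3 + 3·x = 12 + 3x.
Every vertex has degree 3, so 3V = 2E.
Euler: V − E + F = 2 ⇒ (2E)/3 − E + (3 + x) = 2.
Multiply by 6: 2·(2E) − 3·(2E) + 6·(3 + x) = 12, i.e. 18 + 6x − (12 + 3x) = 12.
Collecting terms: 3x + 6 = 12, so 3x = 6, so x = 2.
Then 2E = 12 + 3·2 = 18, so E = 9, V = 2E/3 = 6, F = 3 + 2 = 5.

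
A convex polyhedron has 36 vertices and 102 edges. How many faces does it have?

Here V − E + F = 2.
F = 2 − V + E = 2 − 36 + 102 = 68.

68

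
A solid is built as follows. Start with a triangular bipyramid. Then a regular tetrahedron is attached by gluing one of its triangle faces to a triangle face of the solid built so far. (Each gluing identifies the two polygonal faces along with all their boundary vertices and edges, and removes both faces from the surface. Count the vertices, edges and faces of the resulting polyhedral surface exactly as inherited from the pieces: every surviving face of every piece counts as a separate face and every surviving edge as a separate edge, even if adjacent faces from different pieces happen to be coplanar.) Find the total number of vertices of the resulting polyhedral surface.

6

A triangular bipyramid: V=5, E=9, F=6.
Attach a regular tetrahedron (V=4, E=6, F=4) along a 3-gon: merge 3 vertices and 3 edges, delete both glued faces → V=6, E=12, F=8.
Check: V − E + F = 6 − 12 + 8 = 2.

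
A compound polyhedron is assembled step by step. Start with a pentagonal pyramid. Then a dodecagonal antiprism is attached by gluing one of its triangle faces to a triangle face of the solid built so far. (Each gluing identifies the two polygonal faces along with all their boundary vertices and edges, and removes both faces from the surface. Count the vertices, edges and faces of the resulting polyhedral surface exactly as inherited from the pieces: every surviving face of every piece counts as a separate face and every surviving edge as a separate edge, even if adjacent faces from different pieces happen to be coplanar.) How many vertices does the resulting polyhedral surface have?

A pentagonal pyramid: V=6, E=10, F=6.
Attach a dodecagonal antiprism (V=24, E=48, F=26) along a 3-gon: merge 3 vertices and 3 edges, delete both glued faces → V=27, E=55, F=30.
Check: V − E + F = 27 − 55 + 30 = 2.

27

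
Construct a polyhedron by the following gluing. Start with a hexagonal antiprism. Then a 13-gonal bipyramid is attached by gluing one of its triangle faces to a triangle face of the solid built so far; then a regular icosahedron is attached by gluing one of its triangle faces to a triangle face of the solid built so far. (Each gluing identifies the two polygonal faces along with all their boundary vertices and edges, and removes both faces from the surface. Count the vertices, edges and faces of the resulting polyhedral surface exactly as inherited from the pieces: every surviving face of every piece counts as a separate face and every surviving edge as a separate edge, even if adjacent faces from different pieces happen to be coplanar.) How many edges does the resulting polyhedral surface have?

A hexagonal antiprism: V=12, E=24, F=14.
Attach a 13-gonal bipyramid (V=15, E=39, F=26) along a 3-gon: merge 3 vertices and 3 edges, delete both glued faces → V=24, E=60, F=38.
Attach a regular icosahedron (V=12, E=30, F=20) along a 3-gon: merge 3 vertices and 3 edges, delete both glued faces → V=33, E=87, F=56.
Check: V − E + F = 33 − 87 + 56 = 2.

87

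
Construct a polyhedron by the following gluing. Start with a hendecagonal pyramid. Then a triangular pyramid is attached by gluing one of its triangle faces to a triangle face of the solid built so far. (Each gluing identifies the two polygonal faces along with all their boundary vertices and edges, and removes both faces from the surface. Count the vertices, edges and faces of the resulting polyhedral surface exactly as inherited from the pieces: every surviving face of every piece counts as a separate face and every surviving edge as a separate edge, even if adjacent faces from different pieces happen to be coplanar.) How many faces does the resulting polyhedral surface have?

14

A hendecagonal pyramid: V=12, E=22, F=12.
Attach a triangular pyramid (V=4, E=6, F=4) along a 3-gon: merge 3 vertices and 3 edges, delete both glued faces → V=13, E=25, F=14.
Check: V − E + F = 13 − 25 + 14 = 2.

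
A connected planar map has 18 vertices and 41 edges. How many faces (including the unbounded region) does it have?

25

Euler's formula for a connected plane graph: V − E + F = 2, so F = 2 − 18 + 41 = 25.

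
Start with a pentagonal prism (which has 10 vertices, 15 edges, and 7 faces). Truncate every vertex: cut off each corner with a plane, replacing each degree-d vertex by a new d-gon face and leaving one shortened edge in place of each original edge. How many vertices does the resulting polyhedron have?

30

Truncation replaces each original edge-end by a new vertex, so V′ = 2E = 30.
Each original edge survives, and each old vertex of degree d contributes d new edges; summing degrees gives Σd = 2E, so E′ = E + 2E = 3E = 45.
Each original face survives and each original vertex becomes one new face: F′ = F + V = 17.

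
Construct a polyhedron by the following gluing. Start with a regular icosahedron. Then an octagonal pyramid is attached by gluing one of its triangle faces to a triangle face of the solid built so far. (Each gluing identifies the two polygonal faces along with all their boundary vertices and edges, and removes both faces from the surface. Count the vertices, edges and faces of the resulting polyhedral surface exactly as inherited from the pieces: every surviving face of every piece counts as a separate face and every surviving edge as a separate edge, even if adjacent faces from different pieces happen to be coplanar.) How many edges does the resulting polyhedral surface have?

A regular icosahedron: V=12, E=30, F=20.
Attach an octagonal pyramid (V=9, E=16, F=9) along a 3-gon: merge 3 vertices and 3 edges, delete both glued faces → V=18, E=43, F=27.
Check: V − E + F = 18 − 43 + 27 = 2.

43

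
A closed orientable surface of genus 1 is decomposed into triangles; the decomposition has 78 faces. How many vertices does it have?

39

χ = 2 − 2·1 = 0, and every face is a triangle so 3F = 2E.
E = 3·78/2 = 117. Then V = 0 + E − F = 0 + 117 − 78 = 39.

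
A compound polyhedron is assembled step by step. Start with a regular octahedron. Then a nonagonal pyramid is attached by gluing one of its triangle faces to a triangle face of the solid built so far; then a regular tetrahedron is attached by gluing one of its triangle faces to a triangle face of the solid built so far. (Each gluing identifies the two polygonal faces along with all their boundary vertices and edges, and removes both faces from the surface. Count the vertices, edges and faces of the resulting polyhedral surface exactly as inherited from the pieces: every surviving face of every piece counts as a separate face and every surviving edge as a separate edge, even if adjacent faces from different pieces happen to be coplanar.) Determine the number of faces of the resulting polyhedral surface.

18

A regular octahedron: V=6, E=12, F=8.
Attach a nonagonal pyramid (V=10, E=18, F=10) along a 3-gon: merge 3 vertices and 3 edges, delete both glued faces → V=13, E=27, F=16.
Attach a regular tetrahedron (V=4, E=6, F=4) along a 3-gon: merge 3 vertices and 3 edges, delete both glued faces → V=14, E=30, F=18.
Check: V − E + F = 14 − 30 + 18 = 2.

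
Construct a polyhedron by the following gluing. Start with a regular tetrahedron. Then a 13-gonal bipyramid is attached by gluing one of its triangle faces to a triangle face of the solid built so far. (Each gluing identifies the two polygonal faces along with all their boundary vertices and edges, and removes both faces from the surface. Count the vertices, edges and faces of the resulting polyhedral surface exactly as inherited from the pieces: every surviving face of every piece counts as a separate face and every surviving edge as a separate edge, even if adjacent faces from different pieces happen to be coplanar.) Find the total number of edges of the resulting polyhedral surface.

A regular tetrahedron: V=4, E=6, F=4.
Attach a 13-gonal bipyramid (V=15, E=39, F=26) along a 3-gon: merge 3 vertices and 3 edges, delete both glued faces → V=16, E=42, F=28.
Check: V − E + F = 16 − 42 + 28 = 2.

42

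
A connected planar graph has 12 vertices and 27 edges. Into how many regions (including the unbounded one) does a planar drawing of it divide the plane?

17

Euler's formula for a connected plane graph: V − E + F = 2, so F = 2 − 12 + 27 = 17.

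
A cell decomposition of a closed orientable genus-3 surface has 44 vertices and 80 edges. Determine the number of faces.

32

For a closed orientable surface of genus 3, χ = 2 − 2·3 = -4.
F = -4 − V + E = -4 − 44 + 80 = 32.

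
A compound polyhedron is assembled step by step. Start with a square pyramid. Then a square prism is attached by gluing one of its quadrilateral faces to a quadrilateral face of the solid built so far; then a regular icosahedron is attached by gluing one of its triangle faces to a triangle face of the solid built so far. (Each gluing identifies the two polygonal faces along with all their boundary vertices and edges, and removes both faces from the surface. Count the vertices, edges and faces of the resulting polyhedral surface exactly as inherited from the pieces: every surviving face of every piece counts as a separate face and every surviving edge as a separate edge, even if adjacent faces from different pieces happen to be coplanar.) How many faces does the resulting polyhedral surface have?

27

A square pyramid: V=5, E=8, F=5.
Attach a square prism (V=8, E=12, F=6) along a 4-gon: merge 4 vertices and 4 edges, delete both glued faces → V=9, E=16, F=9.
Attach a regular icosahedron (V=12, E=30, F=20) along a 3-gon: merge 3 vertices and 3 edges, delete both glued faces → V=18, E=43, F=27.
Check: V − E + F = 18 − 43 + 27 = 2.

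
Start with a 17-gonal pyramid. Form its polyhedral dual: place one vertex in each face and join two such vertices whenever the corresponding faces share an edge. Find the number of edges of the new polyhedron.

34

The base solid has V = 18, E = 34, F = 18.
The dual swaps V and F and preserves E: V′ = F = 18, E′ = E = 34, F′ = V = 18.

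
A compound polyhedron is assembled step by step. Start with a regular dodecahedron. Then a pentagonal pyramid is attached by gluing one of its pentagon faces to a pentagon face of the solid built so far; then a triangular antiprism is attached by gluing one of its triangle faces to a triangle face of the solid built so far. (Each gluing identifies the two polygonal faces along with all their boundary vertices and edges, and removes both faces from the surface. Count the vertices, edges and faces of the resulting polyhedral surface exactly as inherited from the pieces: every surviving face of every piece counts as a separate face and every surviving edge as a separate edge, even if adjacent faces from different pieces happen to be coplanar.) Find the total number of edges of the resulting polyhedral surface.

44

A regular dodecahedron: V=20, E=30, F=12.
Attach a pentagonal pyramid (V=6, E=10, F=6) along a 5-gon: merge 5 vertices and 5 edges, delete both glued faces → V=21, E=35, F=16.
Attach a triangular antiprism (V=6, E=12, F=8) along a 3-gon: merge 3 vertices and 3 edges, delete both glued faces → V=24, E=44, F=22.
Check: V − E + F = 24 − 44 + 22 = 2.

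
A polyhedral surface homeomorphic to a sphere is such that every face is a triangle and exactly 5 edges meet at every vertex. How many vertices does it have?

Each face has 3 edges and each edge borders two faces, so 2E = 3F.
Each vertex has degree 5, so 5V = 2E and hence V = 3F/5.
Euler: V − E + F = 2 ⇒ (3F/5) − (3F/2) + F = 2.
Multiply by 10: (6 − 15 + 10)F = 20, i.e. 1F = 20.
So F = 20, E = 3·20/2 = 30, V = 3·20/5 = 12.

12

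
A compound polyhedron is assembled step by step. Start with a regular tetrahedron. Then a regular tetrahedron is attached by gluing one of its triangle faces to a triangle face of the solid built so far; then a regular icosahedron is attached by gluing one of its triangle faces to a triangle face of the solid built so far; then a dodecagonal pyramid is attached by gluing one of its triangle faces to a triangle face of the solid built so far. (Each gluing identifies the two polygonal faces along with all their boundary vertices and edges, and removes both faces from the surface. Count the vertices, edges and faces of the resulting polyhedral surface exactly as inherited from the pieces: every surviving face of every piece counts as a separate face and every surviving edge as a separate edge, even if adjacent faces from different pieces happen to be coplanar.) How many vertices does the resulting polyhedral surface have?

24

A regular tetrahedron: V=4, E=6, F=4.
Attach a regular tetrahedron (V=4, E=6, F=4) along a 3-gon: merge 3 vertices and 3 edges, delete both glued faces → V=5, E=9, F=6.
Attach a regular icosahedron (V=12, E=30, F=20) along a 3-gon: merge 3 vertices and 3 edges, delete both glued faces → V=14, E=36, F=24.
Attach a dodecagonal pyramid (V=13, E=24, F=13) along a 3-gon: merge 3 vertices and 3 edges, delete both glued faces → V=24, E=57, F=35.
Check: V − E + F = 24 − 57 + 35 = 2.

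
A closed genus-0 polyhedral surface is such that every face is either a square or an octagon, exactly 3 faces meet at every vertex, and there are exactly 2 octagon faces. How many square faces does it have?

8

Let x be the number of squares; then F = 2 + x.
Edge–face incidences: 2E = 8·2 + 4·x = 16 + 4x.
Every vertex has degree 3, so 3V = 2E.
Euler: V − E + F = 2 ⇒ (2E)/3 − E + (2 + x) = 2.
Multiply by 6: 2·(2E) − 3·(2E) + 6·(2 + x) = 12, i.e. 12 + 6x − (16 + 4x) = 12.
Collecting terms: 2x − 4 = 12, so 2x = 16, so x = 8.
Then 2E = 16 + 4·8 = 48, so E = 24, V = 2E/3 = 16, F = 2 + 8 = 10.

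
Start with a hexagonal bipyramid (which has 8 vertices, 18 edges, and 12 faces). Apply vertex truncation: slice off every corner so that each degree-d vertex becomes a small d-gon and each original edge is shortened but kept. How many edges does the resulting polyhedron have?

54

Truncation replaces each original edge-end by a new vertex, so V′ = 2E = 36.
Each original edge survives, and each old vertex of degree d contributes d new edges; summing degrees gives Σd = 2E, so E′ = E + 2E = 3E = 54.
Each original face survives and each original vertex becomes one new face: F′ = F + V = 20.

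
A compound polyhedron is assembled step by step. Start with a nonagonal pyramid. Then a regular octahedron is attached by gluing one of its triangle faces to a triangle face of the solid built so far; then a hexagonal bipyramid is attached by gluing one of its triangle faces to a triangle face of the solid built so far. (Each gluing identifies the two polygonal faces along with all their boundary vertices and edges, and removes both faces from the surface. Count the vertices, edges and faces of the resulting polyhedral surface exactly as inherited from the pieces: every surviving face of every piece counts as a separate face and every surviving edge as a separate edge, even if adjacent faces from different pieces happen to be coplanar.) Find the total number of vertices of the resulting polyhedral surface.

A nonagonal pyramid: V=10, E=18, F=10.
Attach a regular octahedron (V=6, E=12, F=8) along a 3-gon: merge 3 vertices and 3 edges, delete both glued faces → V=13, E=27, F=16.
Attach a hexagonal bipyramid (V=8, E=18, F=12) along a 3-gon: merge 3 vertices and 3 edges, delete both glued faces → V=18, E=42, F=26.
Check: V − E + F = 18 − 42 + 26 = 2.

18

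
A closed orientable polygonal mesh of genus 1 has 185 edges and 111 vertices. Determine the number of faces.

74

For a closed orientable surface of genus 1, χ = 2 − 2·1 = 0.
F = 0 − V + E = 0 − 111 + 185 = 74.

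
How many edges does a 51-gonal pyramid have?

A pyramid on an n-gon base has one n-gon and n triangles: V = 51 + 1 = 52, E = 2·51 = 102, F = 51 + 1 = 52.

102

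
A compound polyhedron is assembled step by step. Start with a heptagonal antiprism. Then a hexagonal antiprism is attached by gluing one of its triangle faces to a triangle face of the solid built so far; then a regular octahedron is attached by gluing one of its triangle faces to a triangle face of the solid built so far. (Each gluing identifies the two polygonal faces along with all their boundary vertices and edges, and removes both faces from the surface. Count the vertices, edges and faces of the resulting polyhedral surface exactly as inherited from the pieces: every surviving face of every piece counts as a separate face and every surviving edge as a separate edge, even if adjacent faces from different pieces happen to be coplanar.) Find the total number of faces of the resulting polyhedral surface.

34

A heptagonal antiprism: V=14, E=28, F=16.
Attach a hexagonal antiprism (V=12, E=24, F=14) along a 3-gon: merge 3 vertices and 3 edges, delete both glued faces → V=23, E=49, F=28.
Attach a regular octahedron (V=6, E=12, F=8) along a 3-gon: merge 3 vertices and 3 edges, delete both glued faces → V=26, E=58, F=34.
Check: V − E + F = 26 − 58 + 34 = 2.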